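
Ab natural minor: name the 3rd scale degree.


Natural minor scale pattern: W-H-W-W-H-W-W (2-1-2-2-1-2-2 semitones)
Starting from Ab:
  Ab + 2 semitones → Bb
  Bb + 1 semitone → Cb
  Cb + 2 semitones → Db
  Db + 2 semitones → Eb
  Eb + 1 semitone → Fb
  Fb + 2 semitones → Gb
  Gb + 2 semitones → Ab
Scale: Ab Bb Cb Db Eb Fb Gb
Degree 3 = Cb


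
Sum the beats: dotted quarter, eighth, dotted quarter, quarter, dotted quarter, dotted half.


Working:
Beat values:
  dotted quarter = 1.5 beats
  eighth = 0.5 beats
  dotted quarter = 1.5 beats
  quarter = 1 beat
  dotted quarter = 1.5 beats
  dotted half = 3 beats
Sum = 1.5 + 0.5 + 1.5 + 1 + 1.5 + 3
= 9 beats


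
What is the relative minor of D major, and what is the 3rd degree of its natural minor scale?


The relative minor shares the major's key signature and starts on its 6th degree
6th degree = a major 6th above the tonic; a major 6th above D is B
→ relative minor of D major is B minor
B natural minor scale: B C# D E F# G A
= B minor; 3rd degree = D


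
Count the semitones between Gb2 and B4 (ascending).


Solution.
Absolute semitone position = octave×12 + chromatic position
Gb2: 2×12 + 6 = 30
B4: 4×12 + 11 = 59
Difference = 59 - 30 = 29
= 29 semitones


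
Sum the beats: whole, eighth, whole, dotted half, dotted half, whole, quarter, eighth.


Working:
Beat values:
  whole = 4 beats
  eighth = 0.5 beats
  whole = 4 beats
  dotted half = 3 beats
  dotted half = 3 beats
  whole = 4 beats
  quarter = 1 beat
  eighth = 0.5 beats
Sum = 4 + 0.5 + 4 + 3 + 3 + 4 + 1 + 0.5
= 20 beats


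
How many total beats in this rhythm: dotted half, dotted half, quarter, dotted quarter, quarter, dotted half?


Beat values:
  dotted half = 3 beats
  dotted half = 3 beats
  quarter = 1 beat
  dotted quarter = 1.5 beats
  quarter = 1 beat
  dotted half = 3 beats
Sum = 3 + 3 + 1 + 1.5 + 1 + 3
= 12.5 beats


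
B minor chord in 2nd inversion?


Root position: B D F#
2nd inversion: move root and 3rd up an octave
Bass note: F#
Notes (bottom to top) = F# B D


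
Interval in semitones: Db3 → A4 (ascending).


Let's work it out.
Absolute semitone position = octave×12 + chromatic position
Db3: 3×12 + 1 = 37
A4: 4×12 + 9 = 57
Difference = 57 - 37 = 20
= 20 semitones


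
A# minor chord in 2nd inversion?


Let's work it out.
Root position: A# C# E#
2nd inversion: move root and 3rd up an octave
Bass note: E#
Notes (bottom to top) = E# A# C#


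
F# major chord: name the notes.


Let's work it out.
Major triad = root + major 3rd (4 semitones) + perfect 5th (7 semitones)
A triad on F# stacks thirds, so the chord tones use letter names F-A-C
Root: F#
Major 3rd above F#: A#
Perfect 5th above F#: C#
Chord = F# A# C#


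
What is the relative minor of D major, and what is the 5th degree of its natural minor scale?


Solution.
The relative minor shares the major's key signature and starts on its 6th degree
6th degree = a major 6th above the tonic; a major 6th above D is B
→ relative minor of D major is B minor
B natural minor scale: B C# D E F# G A
= B minor; 5th degree = F#


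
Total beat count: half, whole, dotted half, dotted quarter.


Reasoning:
Beat values:
  half = 2 beats
  whole = 4 beats
  dotted half = 3 beats
  dotted quarter = 1.5 beats
Sum = 2 + 4 + 3 + 1.5
= 10.5 beats


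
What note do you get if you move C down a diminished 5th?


diminished 5th: 5 letter names, 6 semitones
Letter: C - 4 → F
Pitch: C - 6 semitones, spelled as an F → F#
= F#


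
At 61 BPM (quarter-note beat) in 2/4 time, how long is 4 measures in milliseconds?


Let's work it out.
Quarter-note beat duration = 60000 / 61 ms
Beats per measure (2/4) = 2
One measure = 2 × 60000 / 61 = 120000 / 61 ms
4 measures = 4 × 120000 / 61 = 480000 / 61
= 7868.9 ms


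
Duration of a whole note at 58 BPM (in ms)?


Let's work it out.
One quarter-note beat = 60000 / BPM = 60000 / 58 ms
Whole note = 4 × quarter note
Duration = 4 × 60000 / 58 = 240000 / 58
= 4137.9 ms


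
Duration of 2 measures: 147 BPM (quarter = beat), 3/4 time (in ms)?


Quarter-note beat duration = 60000 / 147 ms
Beats per measure (3/4) = 3
One measure = 3 × 60000 / 147 = 180000 / 147 ms
2 measures = 2 × 180000 / 147 = 360000 / 147
= 2449.0 ms


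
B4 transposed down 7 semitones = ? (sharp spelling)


Let's work it out.
B4: chromatic position 11 in octave 4 → absolute = 4×12 + 11 = 59
Transpose down 7: 59 - 7 = 52
52 = 4×12 + 4 → E in octave 4
Result = E4


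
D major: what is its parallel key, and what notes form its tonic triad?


Parallel keys share the same tonic but differ in mode
D major → parallel is D minor
Tonic triad of D minor = D F A
= D minor; triad = D F A


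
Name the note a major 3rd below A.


Let's work it out.
A 3rd spans 3 letter names, so from A we land on F
A major 3rd = 4 semitones below A
Spell F at that pitch: F
= F


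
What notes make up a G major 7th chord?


Major 7th chord = root + major 3rd + perfect 5th + major 7th
Seventh chords stack in thirds, so the letter names are G-B-D-F
Root: G
Major 3rd above G: B
Perfect 5th above G: D
Major 7th above G: F#
Chord = G B D F#


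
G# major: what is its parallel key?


Let's work it out.
Parallel keys share the same tonic but differ in mode
G# major → parallel is G# minor
= G# minor


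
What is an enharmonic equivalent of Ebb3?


Reasoning:
Enharmonic notes sound the same pitch but are spelled with different letter names
Ebb and D name the same pitch class
= D3


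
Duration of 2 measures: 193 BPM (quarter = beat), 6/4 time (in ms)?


Let's work it out.
Quarter-note beat duration = 60000 / 193 ms
Beats per measure (6/4) = 6
One measure = 6 × 60000 / 193 = 360000 / 193 ms
2 measures = 2 × 360000 / 193 = 720000 / 193
= 3730.6 ms


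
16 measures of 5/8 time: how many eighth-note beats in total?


Solution.
Time signature 5/8: the bottom number 8 means the eighth note gets one count
The top number 5 means 5 eighth-note beats per measure
Total = 5 × 16 measures
= 80 eighth-note beats


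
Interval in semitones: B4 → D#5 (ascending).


Solution.
Absolute semitone position = octave×12 + chromatic position
B4: 4×12 + 11 = 59
D#5: 5×12 + 3 = 63
Difference = 63 - 59 = 4
= 4 semitones


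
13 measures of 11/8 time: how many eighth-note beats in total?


Time signature 11/8: the bottom number 8 means the eighth note gets one count
The top number 11 means 11 eighth-note beats per measure
Total = 11 × 13 measures
= 143 eighth-note beats


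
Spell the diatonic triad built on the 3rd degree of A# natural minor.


A# natural minor scale: A# B# C# D# E# F# G#
Diatonic triad on degree 3 stacks scale notes 3, 5, 7: C# E# G#
C#→E# = 4 semitones; C#→G# = 7 semitones → major triad
= C# E# G# (major)


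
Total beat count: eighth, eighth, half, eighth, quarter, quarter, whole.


Reasoning:
Beat values:
  eighth = 0.5 beats
  eighth = 0.5 beats
  half = 2 beats
  eighth = 0.5 beats
  quarter = 1 beat
  quarter = 1 beat
  whole = 4 beats
Sum = 0.5 + 0.5 + 2 + 0.5 + 1 + 1 + 4
= 9.5 beats


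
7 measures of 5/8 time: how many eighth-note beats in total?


Time signature 5/8: the bottom number 8 means the eighth note gets one count
The top number 5 means 5 eighth-note beats per measure
Total = 5 × 7 measures
= 35 eighth-note beats


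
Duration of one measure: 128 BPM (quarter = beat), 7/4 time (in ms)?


Quarter-note beat duration = 60000 / 128 ms
Beats per measure (7/4) = 7
One measure = 7 × 60000 / 128 = 420000 / 128 ms
= 3281.2 ms


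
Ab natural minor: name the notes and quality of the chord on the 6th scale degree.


Step by step:
Ab natural minor scale: Ab Bb Cb Db Eb Fb Gb
Diatonic triad on degree 6 stacks scale notes 6, 1, 3: Fb Ab Cb
Fb→Ab = 4 semitones; Fb→Cb = 7 semitones → major triad
= Fb Ab Cb (major)


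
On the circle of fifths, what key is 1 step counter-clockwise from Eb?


Let's work it out.
Each counter-clockwise step moves down a perfect 5th (= up a perfect 4th)
From Eb: Eb → Ab
= Ab


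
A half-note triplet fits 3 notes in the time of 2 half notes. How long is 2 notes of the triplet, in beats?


Triplet: 3 notes occupy the space of 2 half notes
Space = 2 × 2 = 4 beats
Each triplet note = 4 / 3 = 4/3 beats
2 notes = 2 × 4/3 = 8/3
= 8/3 beats


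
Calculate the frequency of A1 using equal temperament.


f = 440 × 2^(n/12) where n = semitones from A4
A1: -36 semitones from A4
f = 440 × 2^(-36/12)
f = 55.00 Hz


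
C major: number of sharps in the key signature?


Sharp major keys follow the circle of fifths: C(0), G(1), D(2), A(3), E(4), B(5), F#(6), C#(7)
C major has 0 sharps
= 0 sharps


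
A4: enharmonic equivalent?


Reasoning:
Enharmonic notes sound the same pitch but are spelled with different letter names
A and G## name the same pitch class
= G##4


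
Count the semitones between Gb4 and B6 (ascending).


Solution.
Absolute semitone position = octave×12 + chromatic position
Gb4: 4×12 + 6 = 54
B6: 6×12 + 11 = 83
Difference = 83 - 54 = 29
= 29 semitones


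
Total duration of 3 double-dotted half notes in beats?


Step by step:
Base half note = 2 beats
Dot 1 adds half the previous value: +1
Dot 2 adds half the previous value: +1/2
One double-dotted half = 2 + 1 + 1/2 = 7/2
3 of them = 3 × 7/2 = 21/2
= 21/2 beats


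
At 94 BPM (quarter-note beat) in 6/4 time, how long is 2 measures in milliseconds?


Solution.
Quarter-note beat duration = 60000 / 94 ms
Beats per measure (6/4) = 6
One measure = 6 × 60000 / 94 = 360000 / 94 ms
2 measures = 2 × 360000 / 94 = 720000 / 94
= 7659.6 ms


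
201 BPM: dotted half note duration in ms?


Solution.
One quarter-note beat = 60000 / BPM = 60000 / 201 ms
Dotted half note = 3 × quarter note
Duration = 3 × 60000 / 201 = 180000 / 201
= 895.5 ms


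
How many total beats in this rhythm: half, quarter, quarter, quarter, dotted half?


Let's work it out.
Beat values:
  half = 2 beats
  quarter = 1 beat
  quarter = 1 beat
  quarter = 1 beat
  dotted half = 3 beats
Sum = 2 + 1 + 1 + 1 + 3
= 8 beats


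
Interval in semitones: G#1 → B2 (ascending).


Reasoning:
Absolute semitone position = octave×12 + chromatic position
G#1: 1×12 + 8 = 20
B2: 2×12 + 11 = 35
Difference = 35 - 20 = 15
= 15 semitones


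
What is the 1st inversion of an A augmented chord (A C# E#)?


Working:
Root position: A C# E#
1st inversion: move root up an octave
Bass note: C#
Notes (bottom to top) = C# E# A


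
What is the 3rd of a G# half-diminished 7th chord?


Reasoning:
Half-diminished 7th chord = root + minor 3rd + diminished 5th + minor 7th
Seventh chords stack in thirds, so the letter names are G-B-D-F
Root: G#
Minor 3rd above G#: B
Diminished 5th above G#: D
Minor 7th above G#: F#
The 3rd = B


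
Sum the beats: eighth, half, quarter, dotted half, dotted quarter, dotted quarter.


Working:
Beat values:
  eighth = 0.5 beats
  half = 2 beats
  quarter = 1 beat
  dotted half = 3 beats
  dotted quarter = 1.5 beats
  dotted quarter = 1.5 beats
Sum = 0.5 + 2 + 1 + 3 + 1.5 + 1.5
= 9.5 beats


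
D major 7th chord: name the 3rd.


Solution.
Major 7th chord = root + major 3rd + perfect 5th + major 7th
Seventh chords stack in thirds, so the letter names are D-F-A-C
Root: D
Major 3rd above D: F#
Perfect 5th above D: A
Major 7th above D: C#
The 3rd = F#


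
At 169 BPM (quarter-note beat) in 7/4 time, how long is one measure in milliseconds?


Let's work it out.
Quarter-note beat duration = 60000 / 169 ms
Beats per measure (7/4) = 7
One measure = 7 × 60000 / 169 = 420000 / 169 ms
= 2485.2 ms


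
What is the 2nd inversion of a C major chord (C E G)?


Solution.
Root position: C E G
2nd inversion: move root and 3rd up an octave
Bass note: G
Notes (bottom to top) = G C E


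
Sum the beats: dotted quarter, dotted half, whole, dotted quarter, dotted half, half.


Beat values:
  dotted quarter = 1.5 beats
  dotted half = 3 beats
  whole = 4 beats
  dotted quarter = 1.5 beats
  dotted half = 3 beats
  half = 2 beats
Sum = 1.5 + 3 + 4 + 1.5 + 3 + 2
= 15 beats


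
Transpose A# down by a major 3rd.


Solution.
major 3rd: 3 letter names, 4 semitones
Letter: A - 2 → F
Pitch: A# - 4 semitones, spelled as an F → F#
= F#


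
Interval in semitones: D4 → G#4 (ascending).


Absolute semitone position = octave×12 + chromatic position
D4: 4×12 + 2 = 50
G#4: 4×12 + 8 = 56
Difference = 56 - 50 = 6
= 6 semitones


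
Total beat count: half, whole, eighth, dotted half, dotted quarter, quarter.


Let's work it out.
Beat values:
  half = 2 beats
  whole = 4 beats
  eighth = 0.5 beats
  dotted half = 3 beats
  dotted quarter = 1.5 beats
  quarter = 1 beat
Sum = 2 + 4 + 0.5 + 3 + 1.5 + 1
= 12 beats


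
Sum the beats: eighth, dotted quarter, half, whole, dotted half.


Solution.
Beat values:
  eighth = 0.5 beats
  dotted quarter = 1.5 beats
  half = 2 beats
  whole = 4 beats
  dotted half = 3 beats
Sum = 0.5 + 1.5 + 2 + 4 + 3
= 11 beats


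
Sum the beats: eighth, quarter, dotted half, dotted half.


Let's work it out.
Beat values:
  eighth = 0.5 beats
  quarter = 1 beat
  dotted half = 3 beats
  dotted half = 3 beats
Sum = 0.5 + 1 + 3 + 3
= 7.5 beats


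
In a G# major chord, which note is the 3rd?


Step by step:
Major triad = root + major 3rd (4 semitones) + perfect 5th (7 semitones)
A triad on G# stacks thirds, so the chord tones use letter names G-B-D
Root: G#
Major 3rd above G#: B#
Perfect 5th above G#: D#
The 3rd = B#


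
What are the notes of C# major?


Major scale pattern: W-W-H-W-W-W-H (2-2-1-2-2-2-1 semitones)
Starting from C#:
  C# + 2 semitones → D#
  D# + 2 semitones → E#
  E# + 1 semitone → F#
  F# + 2 semitones → G#
  G# + 2 semitones → A#
  A# + 2 semitones → B#
  B# + 1 semitone → C#
Scale = C# D# E# F# G# A# B#


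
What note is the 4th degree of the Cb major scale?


Major scale pattern: W-W-H-W-W-W-H (2-2-1-2-2-2-1 semitones)
Starting from Cb:
  Cb + 2 semitones → Db
  Db + 2 semitones → Eb
  Eb + 1 semitone → Fb
  Fb + 2 semitones → Gb
  Gb + 2 semitones → Ab
  Ab + 2 semitones → Bb
  Bb + 1 semitone → Cb
Scale: Cb Db Eb Fb Gb Ab Bb
Degree 4 = Fb


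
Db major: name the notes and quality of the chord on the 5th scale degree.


Let's work it out.
Db major scale: Db Eb F Gb Ab Bb C
Diatonic triad on degree 5 stacks scale notes 5, 7, 2: Ab C Eb
Ab→C = 4 semitones; Ab→Eb = 7 semitones → major triad
= Ab C Eb (major)


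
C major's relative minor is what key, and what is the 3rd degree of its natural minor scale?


Let's work it out.
The relative minor shares the major's key signature and starts on its 6th degree
6th degree = a major 6th above the tonic; a major 6th above C is A
→ relative minor of C major is A minor
A natural minor scale: A B C D E F G
= A minor; 3rd degree = C


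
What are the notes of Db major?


Step by step:
Major scale pattern: W-W-H-W-W-W-H (2-2-1-2-2-2-1 semitones)
Starting from Db:
  Db + 2 semitones → Eb
  Eb + 2 semitones → F
  F + 1 semitone → Gb
  Gb + 2 semitones → Ab
  Ab + 2 semitones → Bb
  Bb + 2 semitones → C
  C + 1 semitone → Db
Scale = Db Eb F Gb Ab Bb C


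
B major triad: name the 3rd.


Reasoning:
Major triad = root + major 3rd (4 semitones) + perfect 5th (7 semitones)
A triad on B stacks thirds, so the chord tones use letter names B-D-F
Root: B
Major 3rd above B: D#
Perfect 5th above B: F#
The 3rd = D#


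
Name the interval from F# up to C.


Letter names: F → C spans 5 letter names → a 5th
Semitones: F# → C = 6 half-steps
A 5th of 6 semitones is a diminished 5th
= diminished 5th


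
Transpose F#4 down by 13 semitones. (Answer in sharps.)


F#4: chromatic position 6 in octave 4 → absolute = 4×12 + 6 = 54
Transpose down 13: 54 - 13 = 41
41 = 3×12 + 5 → F in octave 3
Result = F3


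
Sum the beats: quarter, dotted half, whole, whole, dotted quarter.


Reasoning:
Beat values:
  quarter = 1 beat
  dotted half = 3 beats
  whole = 4 beats
  whole = 4 beats
  dotted quarter = 1.5 beats
Sum = 1 + 3 + 4 + 4 + 1.5
= 13.5 beats


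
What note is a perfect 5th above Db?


Solution.
A 5th spans 5 letter names, so from D we land on A
A perfect 5th = 7 semitones above Db
Spell A at that pitch: Ab
= Ab


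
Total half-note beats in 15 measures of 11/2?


Time signature 11/2: the bottom number 2 means the half note gets one count
The top number 11 means 11 half-note beats per measure
Total = 11 × 15 measures
= 165 half-note beats


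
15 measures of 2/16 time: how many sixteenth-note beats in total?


Reasoning:
Time signature 2/16: the bottom number 16 means the sixteenth note gets one count
The top number 2 means 2 sixteenth-note beats per measure
Total = 2 × 15 measures
= 30 sixteenth-note beats


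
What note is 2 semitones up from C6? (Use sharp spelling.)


Reasoning:
C6: chromatic position 0 in octave 6 → absolute = 6×12 + 0 = 72
Transpose up 2: 72 + 2 = 74
74 = 6×12 + 2 → D in octave 6
Result = D6


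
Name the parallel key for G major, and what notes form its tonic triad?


Solution.
Parallel keys share the same tonic but differ in mode
G major → parallel is G minor
Tonic triad of G minor = G Bb D
= G minor; triad = G Bb D


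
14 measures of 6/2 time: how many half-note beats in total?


Time signature 6/2: the bottom number 2 means the half note gets one count
The top number 6 means 6 half-note beats per measure
Total = 6 × 14 measures
= 84 half-note beats


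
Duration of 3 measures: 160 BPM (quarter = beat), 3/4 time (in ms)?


Quarter-note beat duration = 60000 / 160 ms
Beats per measure (3/4) = 3
One measure = 3 × 60000 / 160 = 180000 / 160 ms
3 measures = 3 × 180000 / 160 = 540000 / 160
= 3375.0 ms


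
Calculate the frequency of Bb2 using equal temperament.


f = 440 × 2^(n/12) where n = semitones from A4
Bb2: -23 semitones from A4
f = 440 × 2^(-23/12)
f = 116.54 Hz


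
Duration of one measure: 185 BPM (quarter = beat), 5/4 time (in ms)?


Let's work it out.
Quarter-note beat duration = 60000 / 185 ms
Beats per measure (5/4) = 5
One measure = 5 × 60000 / 185 = 300000 / 185 ms
= 1621.6 ms


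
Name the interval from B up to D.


Reasoning:
Letter names: B → D spans 3 letter names → a 3rd
Semitones: B → D = 3 half-steps
A 3rd of 3 semitones is a minor 3rd
= minor 3rd


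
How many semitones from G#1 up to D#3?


Absolute semitone position = octave×12 + chromatic position
G#1: 1×12 + 8 = 20
D#3: 3×12 + 3 = 39
Difference = 39 - 20 = 19
= 19 semitones


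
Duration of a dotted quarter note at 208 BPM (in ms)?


Step by step:
One quarter-note beat = 60000 / BPM = 60000 / 208 ms
Dotted quarter note = 3/2 × quarter note
Duration = 3/2 × 60000 / 208 = 90000 / 208
= 432.7 ms


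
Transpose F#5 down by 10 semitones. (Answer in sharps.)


Reasoning:
F#5: chromatic position 6 in octave 5 → absolute = 5×12 + 6 = 66
Transpose down 10: 66 - 10 = 56
56 = 4×12 + 8 → G# in octave 4
Result = G#4


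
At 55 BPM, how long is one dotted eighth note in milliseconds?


Solution.
One quarter-note beat = 60000 / BPM = 60000 / 55 ms
Dotted eighth note = 3/4 × quarter note
Duration = 3/4 × 60000 / 55 = 45000 / 55
= 818.2 ms


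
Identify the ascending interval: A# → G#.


Step by step:
Letter names: A → G spans 7 letter names → a 7th
Semitones: A# → G# = 10 half-steps
A 7th of 10 semitones is a minor 7th
= minor 7th


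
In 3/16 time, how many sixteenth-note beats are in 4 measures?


Time signature 3/16: the bottom number 16 means the sixteenth note gets one count
The top number 3 means 3 sixteenth-note beats per measure
Total = 3 × 4 measures
= 12 sixteenth-note beats


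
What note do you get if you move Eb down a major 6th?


Step by step:
major 6th: 6 letter names, 9 semitones
Letter: E - 5 → G
Pitch: Eb - 9 semitones, spelled as a G → Gb
= Gb


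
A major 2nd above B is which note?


Reasoning:
A 2nd spans 2 letter names, so from B we land on C
A major 2nd = 2 semitones above B
Spell C at that pitch: C#
= C#


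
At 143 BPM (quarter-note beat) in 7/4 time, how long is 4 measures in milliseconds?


Quarter-note beat duration = 60000 / 143 ms
Beats per measure (7/4) = 7
One measure = 7 × 60000 / 143 = 420000 / 143 ms
4 measures = 4 × 420000 / 143 = 1680000 / 143
= 11748.3 ms


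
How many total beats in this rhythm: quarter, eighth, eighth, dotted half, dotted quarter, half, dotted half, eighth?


Reasoning:
Beat values:
  quarter = 1 beat
  eighth = 0.5 beats
  eighth = 0.5 beats
  dotted half = 3 beats
  dotted quarter = 1.5 beats
  half = 2 beats
  dotted half = 3 beats
  eighth = 0.5 beats
Sum = 1 + 0.5 + 0.5 + 3 + 1.5 + 2 + 3 + 0.5
= 12 beats


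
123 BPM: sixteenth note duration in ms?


Let's work it out.
One quarter-note beat = 60000 / BPM = 60000 / 123 ms
Sixteenth note = 1/4 × quarter note
Duration = 1/4 × 60000 / 123 = 15000 / 123
= 122.0 ms


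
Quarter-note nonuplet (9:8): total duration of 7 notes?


Let's work it out.
Nonuplet: 9 notes occupy the space of 8 quarter notes
Space = 8 × 1 = 8 beats
Each nonuplet note = 8 / 9 = 8/9 beats
7 notes = 7 × 8/9 = 56/9
= 56/9 beats


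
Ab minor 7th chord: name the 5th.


Solution.
Minor 7th chord = root + minor 3rd + perfect 5th + minor 7th
Seventh chords stack in thirds, so the letter names are A-C-E-G
Root: Ab
Minor 3rd above Ab: Cb
Perfect 5th above Ab: Eb
Minor 7th above Ab: Gb
The 5th = Eb


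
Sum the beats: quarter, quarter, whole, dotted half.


Beat values:
  quarter = 1 beat
  quarter = 1 beat
  whole = 4 beats
  dotted half = 3 beats
Sum = 1 + 1 + 4 + 3
= 9 beats


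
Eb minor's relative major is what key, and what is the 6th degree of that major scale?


Step by step:
The relative major shares the key signature and is a minor 3rd above the minor tonic
A minor 3rd above Eb is Gb
→ relative major of Eb minor is Gb major
Gb major scale: Gb Ab Bb Cb Db Eb F
= Gb major; 6th degree = Eb


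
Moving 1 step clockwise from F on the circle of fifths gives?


Each clockwise step on the circle of fifths moves up a perfect 5th
From F: F → C
= C


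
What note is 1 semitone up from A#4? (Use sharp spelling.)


Solution.
A#4: chromatic position 10 in octave 4 → absolute = 4×12 + 10 = 58
Transpose up 1: 58 + 1 = 59
59 = 4×12 + 11 → B in octave 4
Result = B4


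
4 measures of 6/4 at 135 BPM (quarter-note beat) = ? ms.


Working:
Quarter-note beat duration = 60000 / 135 ms
Beats per measure (6/4) = 6
One measure = 6 × 60000 / 135 = 360000 / 135 ms
4 measures = 4 × 360000 / 135 = 1440000 / 135
= 10666.7 ms


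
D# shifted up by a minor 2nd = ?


Let's work it out.
minor 2nd: 2 letter names, 1 semitones
Letter: D + 1 → E
Pitch: D# + 1 semitones, spelled as an E → E
= E


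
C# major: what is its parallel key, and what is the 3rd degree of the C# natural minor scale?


Solution.
Parallel keys share the same tonic but differ in mode
C# major → parallel is C# minor
C# natural minor scale: C# D# E F# G# A B
= C# minor; 3rd degree = E


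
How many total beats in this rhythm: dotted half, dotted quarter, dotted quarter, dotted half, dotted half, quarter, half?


Solution.
Beat values:
  dotted half = 3 beats
  dotted quarter = 1.5 beats
  dotted quarter = 1.5 beats
  dotted half = 3 beats
  dotted half = 3 beats
  quarter = 1 beat
  half = 2 beats
Sum = 3 + 1.5 + 1.5 + 3 + 3 + 1 + 2
= 15 beats


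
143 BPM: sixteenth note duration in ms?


One quarter-note beat = 60000 / BPM = 60000 / 143 ms
Sixteenth note = 1/4 × quarter note
Duration = 1/4 × 60000 / 143 = 15000 / 143
= 104.9 ms


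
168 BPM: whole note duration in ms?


One quarter-note beat = 60000 / BPM = 60000 / 168 ms
Whole note = 4 × quarter note
Duration = 4 × 60000 / 168 = 240000 / 168
= 1428.6 ms


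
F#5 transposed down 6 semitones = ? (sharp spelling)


F#5: chromatic position 6 in octave 5 → absolute = 5×12 + 6 = 66
Transpose down 6: 66 - 6 = 60
60 = 5×12 + 0 → C in octave 5
Result = C5


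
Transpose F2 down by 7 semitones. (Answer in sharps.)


Let's work it out.
F2: chromatic position 5 in octave 2 → absolute = 2×12 + 5 = 29
Transpose down 7: 29 - 7 = 22
22 = 1×12 + 10 → A# in octave 1
Result = A#1


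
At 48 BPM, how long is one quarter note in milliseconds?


One quarter-note beat = 60000 / BPM = 60000 / 48 ms
Duration = 60000 / 48
= 1250.0 ms


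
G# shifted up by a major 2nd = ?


Step by step:
major 2nd: 2 letter names, 2 semitones
Letter: G + 1 → A
Pitch: G# + 2 semitones, spelled as an A → A#
= A#


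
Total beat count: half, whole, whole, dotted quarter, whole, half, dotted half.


Step by step:
Beat values:
  half = 2 beats
  whole = 4 beats
  whole = 4 beats
  dotted quarter = 1.5 beats
  whole = 4 beats
  half = 2 beats
  dotted half = 3 beats
Sum = 2 + 4 + 4 + 1.5 + 4 + 2 + 3
= 20.5 beats


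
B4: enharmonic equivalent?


Reasoning:
Enharmonic notes sound the same pitch but are spelled with different letter names
B and A## name the same pitch class
= A##4


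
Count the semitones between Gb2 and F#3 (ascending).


Let's work it out.
Absolute semitone position = octave×12 + chromatic position
Gb2: 2×12 + 6 = 30
F#3: 3×12 + 6 = 42
Difference = 42 - 30 = 12
= 12 semitones


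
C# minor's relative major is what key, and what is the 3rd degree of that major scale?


Reasoning:
The relative major shares the key signature and is a minor 3rd above the minor tonic
A minor 3rd above C# is E
→ relative major of C# minor is E major
E major scale: E F# G# A B C# D#
= E major; 3rd degree = G#


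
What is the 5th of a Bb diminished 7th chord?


Diminished 7th chord = root + minor 3rd + diminished 5th + diminished 7th
Seventh chords stack in thirds, so the letter names are B-D-F-A
Root: Bb
Minor 3rd above Bb: Db
Diminished 5th above Bb: Fb
Diminished 7th above Bb: Abb
The 5th = Fb


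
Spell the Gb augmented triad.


Let's work it out.
Augmented triad = root + major 3rd (4 semitones) + augmented 5th (8 semitones)
A triad on Gb stacks thirds, so the chord tones use letter names G-B-D
Root: Gb
Major 3rd above Gb: Bb
Augmented 5th above Gb: D
Chord = Gb Bb D


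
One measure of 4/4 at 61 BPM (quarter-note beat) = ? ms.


Solution.
Quarter-note beat duration = 60000 / 61 ms
Beats per measure (4/4) = 4
One measure = 4 × 60000 / 61 = 240000 / 61 ms
= 3934.4 ms


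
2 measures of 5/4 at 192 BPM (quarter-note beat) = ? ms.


Step by step:
Quarter-note beat duration = 60000 / 192 ms
Beats per measure (5/4) = 5
One measure = 5 × 60000 / 192 = 300000 / 192 ms
2 measures = 2 × 300000 / 192 = 600000 / 192
= 3125.0 ms


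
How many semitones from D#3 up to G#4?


Working:
Absolute semitone position = octave×12 + chromatic position
D#3: 3×12 + 3 = 39
G#4: 4×12 + 8 = 56
Difference = 56 - 39 = 17
= 17 semitones


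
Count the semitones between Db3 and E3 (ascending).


Let's work it out.
Absolute semitone position = octave×12 + chromatic position
Db3: 3×12 + 1 = 37
E3: 3×12 + 4 = 40
Difference = 40 - 37 = 3
= 3 semitones


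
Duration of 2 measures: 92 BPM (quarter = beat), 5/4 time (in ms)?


Reasoning:
Quarter-note beat duration = 60000 / 92 ms
Beats per measure (5/4) = 5
One measure = 5 × 60000 / 92 = 300000 / 92 ms
2 measures = 2 × 300000 / 92 = 600000 / 92
= 6521.7 ms


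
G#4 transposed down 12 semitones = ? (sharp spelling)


Step by step:
G#4: chromatic position 8 in octave 4 → absolute = 4×12 + 8 = 56
Transpose down 12: 56 - 12 = 44
44 = 3×12 + 8 → G# in octave 3
Result = G#3


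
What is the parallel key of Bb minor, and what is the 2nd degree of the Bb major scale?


Working:
Parallel keys share the same tonic but differ in mode
Bb minor → parallel is Bb major
Bb major scale: Bb C D Eb F G A
= Bb major; 2nd degree = C


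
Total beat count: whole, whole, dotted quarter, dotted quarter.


Let's work it out.
Beat values:
  whole = 4 beats
  whole = 4 beats
  dotted quarter = 1.5 beats
  dotted quarter = 1.5 beats
Sum = 4 + 4 + 1.5 + 1.5
= 11 beats


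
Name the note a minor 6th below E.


Working:
A 6th spans 6 letter names, so from E we land on G
A minor 6th = 8 semitones below E
Spell G at that pitch: G#
= G#


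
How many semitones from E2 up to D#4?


Solution.
Absolute semitone position = octave×12 + chromatic position
E2: 2×12 + 4 = 28
D#4: 4×12 + 3 = 51
Difference = 51 - 28 = 23
= 23 semitones


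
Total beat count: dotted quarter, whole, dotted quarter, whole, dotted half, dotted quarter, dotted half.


Beat values:
  dotted quarter = 1.5 beats
  whole = 4 beats
  dotted quarter = 1.5 beats
  whole = 4 beats
  dotted half = 3 beats
  dotted quarter = 1.5 beats
  dotted half = 3 beats
Sum = 1.5 + 4 + 1.5 + 4 + 3 + 1.5 + 3
= 18.5 beats


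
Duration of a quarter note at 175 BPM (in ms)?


Step by step:
One quarter-note beat = 60000 / BPM = 60000 / 175 ms
Duration = 60000 / 175
= 342.9 ms


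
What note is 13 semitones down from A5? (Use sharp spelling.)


Reasoning:
A5: chromatic position 9 in octave 5 → absolute = 5×12 + 9 = 69
Transpose down 13: 69 - 13 = 56
56 = 4×12 + 8 → G# in octave 4
Result = G#4


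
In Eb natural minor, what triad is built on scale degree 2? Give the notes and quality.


Reasoning:
Eb natural minor scale: Eb F Gb Ab Bb Cb Db
Diatonic triad on degree 2 stacks scale notes 2, 4, 6: F Ab Cb
F→Ab = 3 semitones; F→Cb = 6 semitones → diminished triad
= F Ab Cb (diminished)


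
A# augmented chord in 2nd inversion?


Step by step:
Root position: A# C## E##
2nd inversion: move root and 3rd up an octave
Bass note: E##
Notes (bottom to top) = E## A# C##


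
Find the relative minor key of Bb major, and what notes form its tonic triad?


Reasoning:
The relative minor shares the major's key signature and starts on its 6th degree
6th degree = a major 6th above the tonic; a major 6th above Bb is G
→ relative minor of Bb major is G minor
Tonic triad of G minor = root + minor 3rd + perfect 5th = G Bb D
= G minor; triad = G Bb D


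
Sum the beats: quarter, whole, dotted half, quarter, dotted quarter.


Step by step:
Beat values:
  quarter = 1 beat
  whole = 4 beats
  dotted half = 3 beats
  quarter = 1 beat
  dotted quarter = 1.5 beats
Sum = 1 + 4 + 3 + 1 + 1.5
= 10.5 beats


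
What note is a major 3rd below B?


Reasoning:
A 3rd spans 3 letter names, so from B we land on G
A major 3rd = 4 semitones below B
Spell G at that pitch: G
= G


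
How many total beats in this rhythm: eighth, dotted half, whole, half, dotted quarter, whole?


Reasoning:
Beat values:
  eighth = 0.5 beats
  dotted half = 3 beats
  whole = 4 beats
  half = 2 beats
  dotted quarter = 1.5 beats
  whole = 4 beats
Sum = 0.5 + 3 + 4 + 2 + 1.5 + 4
= 15 beats


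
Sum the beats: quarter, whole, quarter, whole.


Let's work it out.
Beat values:
  quarter = 1 beat
  whole = 4 beats
  quarter = 1 beat
  whole = 4 beats
Sum = 1 + 4 + 1 + 4
= 10 beats


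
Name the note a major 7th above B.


A 7th spans 7 letter names, so from B we land on A
A major 7th = 11 semitones above B
Spell A at that pitch: A#
= A#


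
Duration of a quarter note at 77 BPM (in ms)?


One quarter-note beat = 60000 / BPM = 60000 / 77 ms
Duration = 60000 / 77
= 779.2 ms


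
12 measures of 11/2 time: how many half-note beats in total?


Let's work it out.
Time signature 11/2: the bottom number 2 means the half note gets one count
The top number 11 means 11 half-note beats per measure
Total = 11 × 12 measures
= 132 half-note beats


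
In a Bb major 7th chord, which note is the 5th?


Reasoning:
Major 7th chord = root + major 3rd + perfect 5th + major 7th
Seventh chords stack in thirds, so the letter names are B-D-F-A
Root: Bb
Major 3rd above Bb: D
Perfect 5th above Bb: F
Major 7th above Bb: A
The 5th = F


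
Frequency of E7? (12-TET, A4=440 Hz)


Let's work it out.
f = 440 × 2^(n/12) where n = semitones from A4
E7: 31 semitones from A4
f = 440 × 2^(31/12)
f = 2637.02 Hz


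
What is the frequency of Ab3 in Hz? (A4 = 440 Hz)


f = 440 × 2^(n/12) where n = semitones from A4
Ab3: -13 semitones from A4
f = 440 × 2^(-13/12)
f = 207.65 Hz


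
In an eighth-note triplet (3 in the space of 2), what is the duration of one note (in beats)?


Working:
Triplet: 3 notes occupy the space of 2 eighth notes
Space = 2 × 1/2 = 1 beat
Each triplet note = 1 / 3 = 1/3 beats
= 1/3 beats


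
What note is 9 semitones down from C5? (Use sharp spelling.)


Solution.
C5: chromatic position 0 in octave 5 → absolute = 5×12 + 0 = 60
Transpose down 9: 60 - 9 = 51
51 = 4×12 + 3 → D# in octave 4
Result = D#4


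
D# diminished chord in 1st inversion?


Step by step:
Root position: D# F# A
1st inversion: move root up an octave
Bass note: F#
Notes (bottom to top) = F# A D#


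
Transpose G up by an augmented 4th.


augmented 4th: 4 letter names, 6 semitones
Letter: G + 3 → C
Pitch: G + 6 semitones, spelled as a C → C#
= C#


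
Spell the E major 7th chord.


Let's work it out.
Major 7th chord = root + major 3rd + perfect 5th + major 7th
Seventh chords stack in thirds, so the letter names are E-G-B-D
Root: E
Major 3rd above E: G#
Perfect 5th above E: B
Major 7th above E: D#
Chord = E G# B D#


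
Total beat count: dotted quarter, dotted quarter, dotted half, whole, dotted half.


Solution.
Beat values:
  dotted quarter = 1.5 beats
  dotted quarter = 1.5 beats
  dotted half = 3 beats
  whole = 4 beats
  dotted half = 3 beats
Sum = 1.5 + 1.5 + 3 + 4 + 3
= 13 beats


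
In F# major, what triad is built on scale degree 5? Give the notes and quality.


F# major scale: F# G# A# B C# D# E#
Diatonic triad on degree 5 stacks scale notes 5, 7, 2: C# E# G#
C#→E# = 4 semitones; C#→G# = 7 semitones → major triad
= C# E# G# (major)


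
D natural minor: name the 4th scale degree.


Reasoning:
Natural minor scale pattern: W-H-W-W-H-W-W (2-1-2-2-1-2-2 semitones)
Starting from D:
  D + 2 semitones → E
  E + 1 semitone → F
  F + 2 semitones → G
  G + 2 semitones → A
  A + 1 semitone → Bb
  Bb + 2 semitones → C
  C + 2 semitones → D
Scale: D E F G A Bb C
Degree 4 = G


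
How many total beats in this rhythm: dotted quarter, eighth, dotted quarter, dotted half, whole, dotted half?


Beat values:
  dotted quarter = 1.5 beats
  eighth = 0.5 beats
  dotted quarter = 1.5 beats
  dotted half = 3 beats
  whole = 4 beats
  dotted half = 3 beats
Sum = 1.5 + 0.5 + 1.5 + 3 + 4 + 3
= 13.5 beats


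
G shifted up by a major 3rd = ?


major 3rd: 3 letter names, 4 semitones
Letter: G + 2 → B
Pitch: G + 4 semitones, spelled as a B → B
= B


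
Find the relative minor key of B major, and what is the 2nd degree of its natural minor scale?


Solution.
The relative minor shares the major's key signature and starts on its 6th degree
6th degree = a major 6th above the tonic; a major 6th above B is G#
→ relative minor of B major is G# minor
G# natural minor scale: G# A# B C# D# E F#
= G# minor; 2nd degree = A#


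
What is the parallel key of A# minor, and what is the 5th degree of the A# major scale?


Step by step:
Parallel keys share the same tonic but differ in mode
A# minor → parallel is A# major
A# major scale: A# B# C## D# E# F## G##
= A# major; 5th degree = E#


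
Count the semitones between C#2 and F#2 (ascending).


Step by step:
Absolute semitone position = octave×12 + chromatic position
C#2: 2×12 + 1 = 25
F#2: 2×12 + 6 = 30
Difference = 30 - 25 = 5
= 5 semitones


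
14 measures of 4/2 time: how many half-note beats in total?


Time signature 4/2: the bottom number 2 means the half note gets one count
The top number 4 means 4 half-note beats per measure
Total = 4 × 14 measures
= 56 half-note beats


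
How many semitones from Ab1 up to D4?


Solution.
Absolute semitone position = octave×12 + chromatic position
Ab1: 1×12 + 8 = 20
D4: 4×12 + 2 = 50
Difference = 50 - 20 = 30
= 30 semitones


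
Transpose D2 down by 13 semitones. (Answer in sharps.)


Working:
D2: chromatic position 2 in octave 2 → absolute = 2×12 + 2 = 26
Transpose down 13: 26 - 13 = 13
13 = 1×12 + 1 → C# in octave 1
Result = C#1


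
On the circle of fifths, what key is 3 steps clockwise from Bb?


Let's work it out.
Each clockwise step on the circle of fifths moves up a perfect 5th
From Bb: Bb → F → C → G
= G


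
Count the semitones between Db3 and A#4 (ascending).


Step by step:
Absolute semitone position = octave×12 + chromatic position
Db3: 3×12 + 1 = 37
A#4: 4×12 + 10 = 58
Difference = 58 - 37 = 21
= 21 semitones


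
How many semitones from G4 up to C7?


Let's work it out.
Absolute semitone position = octave×12 + chromatic position
G4: 4×12 + 7 = 55
C7: 7×12 + 0 = 84
Difference = 84 - 55 = 29
= 29 semitones


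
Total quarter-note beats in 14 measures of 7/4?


Solution.
Time signature 7/4: the bottom number 4 means the quarter note gets one count
The top number 7 means 7 quarter-note beats per measure
Total = 7 × 14 measures
= 98 quarter-note beats


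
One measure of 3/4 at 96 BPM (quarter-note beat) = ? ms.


Quarter-note beat duration = 60000 / 96 ms
Beats per measure (3/4) = 3
One measure = 3 × 60000 / 96 = 180000 / 96 ms
= 1875.0 ms


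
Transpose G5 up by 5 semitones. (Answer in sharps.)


G5: chromatic position 7 in octave 5 → absolute = 5×12 + 7 = 67
Transpose up 5: 67 + 5 = 72
72 = 6×12 + 0 → C in octave 6
Result = C6


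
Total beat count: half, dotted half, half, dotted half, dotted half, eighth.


Step by step:
Beat values:
  half = 2 beats
  dotted half = 3 beats
  half = 2 beats
  dotted half = 3 beats
  dotted half = 3 beats
  eighth = 0.5 beats
Sum = 2 + 3 + 2 + 3 + 3 + 0.5
= 13.5 beats


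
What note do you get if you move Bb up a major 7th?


Let's work it out.
major 7th: 7 letter names, 11 semitones
Letter: B + 6 → A
Pitch: Bb + 11 semitones, spelled as an A → A
= A


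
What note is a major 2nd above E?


A 2nd spans 2 letter names, so from E we land on F
A major 2nd = 2 semitones above E
Spell F at that pitch: F#
= F#


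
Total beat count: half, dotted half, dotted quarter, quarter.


Step by step:
Beat values:
  half = 2 beats
  dotted half = 3 beats
  dotted quarter = 1.5 beats
  quarter = 1 beat
Sum = 2 + 3 + 1.5 + 1
= 7.5 beats


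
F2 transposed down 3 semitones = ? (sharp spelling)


Reasoning:
F2: chromatic position 5 in octave 2 → absolute = 2×12 + 5 = 29
Transpose down 3: 29 - 3 = 26
26 = 2×12 + 2 → D in octave 2
Result = D2


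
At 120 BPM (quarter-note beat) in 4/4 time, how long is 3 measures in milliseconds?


Step by step:
Quarter-note beat duration = 60000 / 120 ms
Beats per measure (4/4) = 4
One measure = 4 × 60000 / 120 = 240000 / 120 ms
3 measures = 3 × 240000 / 120 = 720000 / 120
= 6000.0 ms


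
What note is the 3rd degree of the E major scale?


Step by step:
Major scale pattern: W-W-H-W-W-W-H (2-2-1-2-2-2-1 semitones)
Starting from E:
  E + 2 semitones → F#
  F# + 2 semitones → G#
  G# + 1 semitone → A
  A + 2 semitones → B
  B + 2 semitones → C#
  C# + 2 semitones → D#
  D# + 1 semitone → E
Scale: E F# G# A B C# D#
Degree 3 = G#


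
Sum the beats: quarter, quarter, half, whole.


Step by step:
Beat values:
  quarter = 1 beat
  quarter = 1 beat
  half = 2 beats
  whole = 4 beats
Sum = 1 + 1 + 2 + 4
= 8 beats


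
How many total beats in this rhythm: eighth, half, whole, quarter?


Let's work it out.
Beat values:
  eighth = 0.5 beats
  half = 2 beats
  whole = 4 beats
  quarter = 1 beat
Sum = 0.5 + 2 + 4 + 1
= 7.5 beats
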